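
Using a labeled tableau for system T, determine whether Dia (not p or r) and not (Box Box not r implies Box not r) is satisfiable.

Unsatisfiable (every branch closes)

1. Dia (not p or r) and not (Box Box not r implies Box not r), u
2. Dia (not p or r), u
3. not (Box Box not r implies Box not r), u
4. Box Box not r, u
5. not Box not r, u
6. Box not r, u
7. not r, u
8. not p or r, v
9. Box not r, v
10. not r, v
11. not p, v
12. r, w
13. Box not r, w
14. not r, w
Accessibility: uRu, uRv, uRw, vRv, wRw
Branch closes: r and not r both at w.
Every branch closes; the branch above is one of them.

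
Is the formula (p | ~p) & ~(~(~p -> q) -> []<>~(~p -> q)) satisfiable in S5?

1. (p | ~p) & ~(~(~p -> q) -> []<>~(~p -> q)), 0
2. p | ~p, 0   [&-rule on 1]
3. ~(~(~p -> q) -> []<>~(~p -> q)), 0   [&-rule on 1]
4. ~(~p -> q), 0   [~->-rule on 3]
5. ~[]<>~(~p -> q), 0   [~->-rule on 3]
6. ~p, 0   [~->-rule on 4]
7. ~q, 0   [~->-rule on 4]
8. ~<>~(~p -> q), 1   [~[]-rule on 5: fresh world 1, 0R1]
9. ~p -> q, 0   [~<>-rule on 8 via 1R0]
10. ~p -> q, 1   [~<>-rule on 8 via 1R1]
11. q, 0   [->-rule on 9 (branches; this branch)]
Accessibility: 0R0, 0R1, 1R0, 1R1
Branch closes: q and ~q both at 0.
Every branch closes; the branch above is one of them.

Unsatisfiable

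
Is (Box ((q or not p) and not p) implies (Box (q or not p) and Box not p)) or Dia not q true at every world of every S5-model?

Tableau for the negation not ((Box ((q or not p) and not p) implies (Box (q or not p) and Box not p)) or Dia not q):
1. not ((Box ((q or not p) and not p) implies (Box (q or not p) and Box not p)) or Dia not q), w0
2. not (Box ((q or not p) and not p) implies (Box (q or not p) and Box not p)), w0
3. not Dia not q, w0
4. Box ((q or not p) and not p), w0
5. not (Box (q or not p) and Box not p), w0
6. q, w0
7. (q or not p) and not p, w0
8. q or not p, w0
9. not p, w0
10. not Box not p, w0
11. p, w1
12. q, w1
13. (q or not p) and not p, w1
14. q or not p, w1
15. not p, w1
Accessibility: w0Rw0, w0Rw1, w1Rw0, w1Rw1
Branch closes: p and not p both at w1.
All branches of the negation close; one closing branch shown above.

Yes, valid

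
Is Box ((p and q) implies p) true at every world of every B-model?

Tableau for the negation not Box ((p and q) implies p):
1. not Box ((p and q) implies p), w0
2. not ((p and q) implies p), w1
3. p and q, w1
4. not p, w1
5. p, w1
6. q, w1
Accessibility: w0Rw0, w0Rw1, w1Rw0, w1Rw1
Branch closes: p and not p both at w1.
Every branch of the negation's tableau closes; the branch above is one of them.

Valid in B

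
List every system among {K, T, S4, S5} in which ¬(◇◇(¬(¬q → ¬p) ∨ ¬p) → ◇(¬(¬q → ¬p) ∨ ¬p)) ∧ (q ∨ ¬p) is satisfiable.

K, T

T-tableau for the formula:
1. ¬(◇◇(¬(¬q → ¬p) ∨ ¬p) → ◇(¬(¬q → ¬p) ∨ ¬p)) ∧ (q ∨ ¬p), u
2. ¬(◇◇(¬(¬q → ¬p) ∨ ¬p) → ◇(¬(¬q → ¬p) ∨ ¬p)), u   [∧-rule on 1]
3. q ∨ ¬p, u   [∧-rule on 1]
4. ◇◇(¬(¬q → ¬p) ∨ ¬p), u   [¬→-rule on 2]
5. ¬◇(¬(¬q → ¬p) ∨ ¬p), u   [¬→-rule on 2]
6. ¬(¬(¬q → ¬p) ∨ ¬p), u   [¬◇-rule on 5 via uRu]
7. ¬q → ¬p, u   [¬∨-rule on 6]
8. p, u   [¬∨-rule on 6]
9. q, u   [∨-rule on 3 (branches; this branch)]
10. ◇(¬(¬q → ¬p) ∨ ¬p), v   [◇-rule on 4: fresh world v, uRv]
11. ¬(¬(¬q → ¬p) ∨ ¬p), v   [¬◇-rule on 5 via uRv]
12. ¬q → ¬p, v   [¬∨-rule on 11]
13. p, v   [¬∨-rule on 11]
14. q, v   [→-rule on 12 (branches; this branch)]
15. ¬(¬q → ¬p) ∨ ¬p, w   [◇-rule on 10: fresh world w, vRw]
16. ¬p, w   [∨-rule on 15 (branches; this branch)]
Accessibility: uRu, uRv, vRv, vRw, wRw
Complete open branch: satisfiable in T, hence also in K (this T-model is also a K-model).
S4-tableau for the formula:
1. ¬(◇◇(¬(¬q → ¬p) ∨ ¬p) → ◇(¬(¬q → ¬p) ∨ ¬p)) ∧ (q ∨ ¬p), u
2. ¬(◇◇(¬(¬q → ¬p) ∨ ¬p) → ◇(¬(¬q → ¬p) ∨ ¬p)), u   [∧-rule on 1]
3. q ∨ ¬p, u   [∧-rule on 1]
4. ◇◇(¬(¬q → ¬p) ∨ ¬p), u   [¬→-rule on 2]
5. ¬◇(¬(¬q → ¬p) ∨ ¬p), u   [¬→-rule on 2]
6. ¬(¬(¬q → ¬p) ∨ ¬p), u   [¬◇-rule on 5 via uRu]
7. ¬q → ¬p, u   [¬∨-rule on 6]
8. p, u   [¬∨-rule on 6]
9. q, u   [∨-rule on 3 (branches; this branch)]
10. ◇(¬(¬q → ¬p) ∨ ¬p), v   [◇-rule on 4: fresh world v, uRv]
11. ¬(¬(¬q → ¬p) ∨ ¬p), v   [¬◇-rule on 5 via uRv]
12. ¬q → ¬p, v   [¬∨-rule on 11]
13. p, v   [¬∨-rule on 11]
14. q, v   [→-rule on 12 (branches; this branch)]
15. ¬(¬q → ¬p) ∨ ¬p, w   [◇-rule on 10: fresh world w, vRw]
16. ¬(¬(¬q → ¬p) ∨ ¬p), w   [¬◇-rule on 5 via uRw]
17. ¬q → ¬p, w   [¬∨-rule on 16]
18. p, w   [¬∨-rule on 16]
19. ¬(¬q → ¬p), w   [∨-rule on 15 (branches; this branch)]
20. ¬q, w   [¬→-rule on 19]
21. ¬p, w   [→-rule on 17 (branches; this branch)]
Accessibility: uRu, uRv, uRw, vRv, vRw, wRw
Branch closes: p and ¬p both at w.
Every branch closes (one shown): unsatisfiable in S4, hence also in S5 (every S5-frame is an S4-frame).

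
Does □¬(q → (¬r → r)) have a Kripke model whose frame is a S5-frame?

1. □¬(q → (¬r → r)), w0
2. ¬(q → (¬r → r)), w0
3. q, w0
4. ¬(¬r → r), w0
5. ¬r, w0
Accessibility: w0Rw0

Satisfiable (open branch found)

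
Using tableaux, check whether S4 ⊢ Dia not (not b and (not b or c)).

No, not valid

Tableau for the negation not Dia not (not b and (not b or c)):
1. not Dia not (not b and (not b or c)), u
2. not b and (not b or c), u   [neg-Dia-rule on 1 via uRu]
3. not b, u   [and-rule on 2]
4. not b or c, u   [and-rule on 2]
5. c, u   [or-rule on 4 (branches; this branch)]
Accessibility: uRu
The negation has an open branch (countermodel exists).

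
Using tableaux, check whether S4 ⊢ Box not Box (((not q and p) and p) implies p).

No, not valid

Tableau for the negation not Box not Box (((not q and p) and p) implies p):
1. not Box not Box (((not q and p) and p) implies p), w0
2. Box (((not q and p) and p) implies p), w1
3. ((not q and p) and p) implies p, w1
4. p, w1
Accessibility: w0Rw0, w0Rw1, w1Rw1
The negation has an open branch (countermodel exists).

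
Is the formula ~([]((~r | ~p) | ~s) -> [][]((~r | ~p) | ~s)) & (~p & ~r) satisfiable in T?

1. ~([]((~r | ~p) | ~s) -> [][]((~r | ~p) | ~s)) & (~p & ~r), 0
2. ~([]((~r | ~p) | ~s) -> [][]((~r | ~p) | ~s)), 0   [&-rule on 1]
3. ~p & ~r, 0   [&-rule on 1]
4. []((~r | ~p) | ~s), 0   [~->-rule on 2]
5. ~[][]((~r | ~p) | ~s), 0   [~->-rule on 2]
6. ~p, 0   [&-rule on 3]
7. ~r, 0   [&-rule on 3]
8. (~r | ~p) | ~s, 0   [[]-rule on 4 via 0R0]
9. ~s, 0   [|-rule on 8 (branches; this branch)]
10. ~[]((~r | ~p) | ~s), 1   [~[]-rule on 5: fresh world 1, 0R1]
11. (~r | ~p) | ~s, 1   [[]-rule on 4 via 0R1]
12. ~s, 1   [|-rule on 11 (branches; this branch)]
13. ~((~r | ~p) | ~s), 2   [~[]-rule on 10: fresh world 2, 1R2]
14. ~(~r | ~p), 2   [~|-rule on 13]
15. s, 2   [~|-rule on 13]
16. r, 2   [~|-rule on 14]
17. p, 2   [~|-rule on 14]
Accessibility: 0R0, 0R1, 1R1, 1R2, 2R2

Satisfiable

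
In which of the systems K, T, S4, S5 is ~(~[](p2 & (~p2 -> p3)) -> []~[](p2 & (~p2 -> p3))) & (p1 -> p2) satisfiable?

K, T, S4

S5-tableau for the formula:
1. ~(~[](p2 & (~p2 -> p3)) -> []~[](p2 & (~p2 -> p3))) & (p1 -> p2), w0
2. ~(~[](p2 & (~p2 -> p3)) -> []~[](p2 & (~p2 -> p3))), w0
3. p1 -> p2, w0
4. ~[](p2 & (~p2 -> p3)), w0
5. ~[]~[](p2 & (~p2 -> p3)), w0
6. p2, w0
7. ~(p2 & (~p2 -> p3)), w1
8. ~(~p2 -> p3), w1
9. ~p2, w1
10. ~p3, w1
11. [](p2 & (~p2 -> p3)), w2
12. p2 & (~p2 -> p3), w0
13. ~p2 -> p3, w0
14. p2 & (~p2 -> p3), w1
15. p2, w1
16. ~p2 -> p3, w1
Accessibility: w0Rw0, w0Rw1, w0Rw2, w1Rw0, w1Rw1, w1Rw2, w2Rw0, w2Rw1, w2Rw2
Branch closes: p2 and ~p2 both at w1.
Every branch closes (one shown): unsatisfiable in S5.
S4-tableau for the formula:
1. ~(~[](p2 & (~p2 -> p3)) -> []~[](p2 & (~p2 -> p3))) & (p1 -> p2), w0
2. ~(~[](p2 & (~p2 -> p3)) -> []~[](p2 & (~p2 -> p3))), w0
3. p1 -> p2, w0
4. ~[](p2 & (~p2 -> p3)), w0
5. ~[]~[](p2 & (~p2 -> p3)), w0
6. p2, w0
7. ~(p2 & (~p2 -> p3)), w1
8. ~(~p2 -> p3), w1
9. ~p2, w1
10. ~p3, w1
11. [](p2 & (~p2 -> p3)), w2
12. p2 & (~p2 -> p3), w2
13. p2, w2
14. ~p2 -> p3, w2
15. p3, w2
Accessibility: w0Rw0, w0Rw1, w0Rw2, w1Rw1, w2Rw2
Complete open branch: satisfiable in S4, hence also in K, T (this S4-model is also a K-model and a T-model).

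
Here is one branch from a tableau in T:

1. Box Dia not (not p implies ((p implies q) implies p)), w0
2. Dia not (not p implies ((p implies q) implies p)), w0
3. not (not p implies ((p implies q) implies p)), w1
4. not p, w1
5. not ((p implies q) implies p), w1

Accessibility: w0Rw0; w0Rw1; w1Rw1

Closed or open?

There is no literal clash: for every atom and world, at most one sign appears.

Open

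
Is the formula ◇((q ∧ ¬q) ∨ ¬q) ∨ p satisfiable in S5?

Yes, satisfiable

1. ◇((q ∧ ¬q) ∨ ¬q) ∨ p, u
2. p, u   [∨-rule on 1 (branches; this branch)]
Accessibility: uRu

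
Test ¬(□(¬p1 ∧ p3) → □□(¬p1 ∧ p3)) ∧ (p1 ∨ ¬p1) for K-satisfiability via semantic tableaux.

1. ¬(□(¬p1 ∧ p3) → □□(¬p1 ∧ p3)) ∧ (p1 ∨ ¬p1), 0
2. ¬(□(¬p1 ∧ p3) → □□(¬p1 ∧ p3)), 0
3. p1 ∨ ¬p1, 0
4. □(¬p1 ∧ p3), 0
5. ¬□□(¬p1 ∧ p3), 0
6. ¬p1, 0
7. ¬□(¬p1 ∧ p3), 1
8. ¬p1 ∧ p3, 1
9. ¬p1, 1
10. p3, 1
11. ¬(¬p1 ∧ p3), 2
12. ¬p3, 2
Accessibility: 0R1, 1R2

Yes, satisfiable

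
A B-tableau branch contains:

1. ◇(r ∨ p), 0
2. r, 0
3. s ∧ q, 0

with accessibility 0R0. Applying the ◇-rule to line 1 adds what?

a fresh world 1 with 0R1, and r ∨ p at 1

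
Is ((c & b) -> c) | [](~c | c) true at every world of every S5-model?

Tableau for the negation ~(((c & b) -> c) | [](~c | c)):
1. ~(((c & b) -> c) | [](~c | c)), u
2. ~((c & b) -> c), u
3. ~[](~c | c), u
4. c & b, u
5. ~c, u
6. c, u
7. b, u
Accessibility: uRu
Branch closes: c and ~c both at u.
Every branch of the negation's tableau closes; the branch above is one of them.

Valid in S5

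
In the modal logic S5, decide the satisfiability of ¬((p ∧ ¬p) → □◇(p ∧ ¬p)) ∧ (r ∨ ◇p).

1. ¬((p ∧ ¬p) → □◇(p ∧ ¬p)) ∧ (r ∨ ◇p), w0
2. ¬((p ∧ ¬p) → □◇(p ∧ ¬p)), w0   [∧-rule on 1]
3. r ∨ ◇p, w0   [∧-rule on 1]
4. p ∧ ¬p, w0   [¬→-rule on 2]
5. ¬□◇(p ∧ ¬p), w0   [¬→-rule on 2]
6. p, w0   [∧-rule on 4]
7. ¬p, w0   [∧-rule on 4]
Accessibility: w0Rw0
Branch closes: p and ¬p both at w0.
All branches of the tableau close; one closing branch shown above.

Unsatisfiable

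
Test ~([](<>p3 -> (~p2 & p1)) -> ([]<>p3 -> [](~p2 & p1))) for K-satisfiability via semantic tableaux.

1. ~([](<>p3 -> (~p2 & p1)) -> ([]<>p3 -> [](~p2 & p1))), w0
2. [](<>p3 -> (~p2 & p1)), w0   [~->-rule on 1]
3. ~([]<>p3 -> [](~p2 & p1)), w0   [~->-rule on 1]
4. []<>p3, w0   [~->-rule on 3]
5. ~[](~p2 & p1), w0   [~->-rule on 3]
6. ~(~p2 & p1), w1   [~[]-rule on 5: fresh world w1, w0Rw1]
7. <>p3 -> (~p2 & p1), w1   [[]-rule on 2 via w0Rw1]
8. <>p3, w1   [[]-rule on 4 via w0Rw1]
9. ~p1, w1   [~&-rule on 6 (branches; this branch)]
10. ~<>p3, w1   [->-rule on 7 (branches; this branch)]
11. p3, w2   [<>-rule on 8: fresh world w2, w1Rw2]
12. ~p3, w2   [~<>-rule on 10 via w1Rw2]
Accessibility: w0Rw1, w1Rw2
Branch closes: p3 and ~p3 both at w2.
Every branch closes; the branch above is one of them.

No, unsatisfiable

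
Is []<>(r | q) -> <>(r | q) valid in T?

Tableau for the negation ~([]<>(r | q) -> <>(r | q)):
1. ~([]<>(r | q) -> <>(r | q)), w0
2. []<>(r | q), w0
3. ~<>(r | q), w0
4. <>(r | q), w0
5. ~(r | q), w0
6. ~r, w0
7. ~q, w0
8. r | q, w1
9. <>(r | q), w1
10. ~(r | q), w1
11. ~r, w1
12. ~q, w1
13. q, w1
Accessibility: w0Rw0, w0Rw1, w1Rw1
Branch closes: q and ~q both at w1.
Every branch of the negation's tableau closes; the branch above is one of them.

Valid in T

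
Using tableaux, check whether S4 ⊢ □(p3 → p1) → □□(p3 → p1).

Valid

Tableau for the negation ¬(□(p3 → p1) → □□(p3 → p1)):
1. ¬(□(p3 → p1) → □□(p3 → p1)), u
2. □(p3 → p1), u
3. ¬□□(p3 → p1), u
4. p3 → p1, u
5. p1, u
6. ¬□(p3 → p1), v
7. p3 → p1, v
8. p1, v
9. ¬(p3 → p1), w
10. p3, w
11. ¬p1, w
12. p3 → p1, w
13. p1, w
Accessibility: uRu, uRv, uRw, vRv, vRw, wRw
Branch closes: p1 and ¬p1 both at w.
Every branch of the negation's tableau closes; the branch above is one of them.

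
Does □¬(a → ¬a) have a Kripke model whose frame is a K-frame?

1. □¬(a → ¬a), w0

Satisfiable (open branch found)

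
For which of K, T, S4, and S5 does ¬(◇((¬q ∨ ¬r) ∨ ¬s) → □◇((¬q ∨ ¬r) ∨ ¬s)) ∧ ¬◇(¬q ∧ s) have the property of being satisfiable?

S4-tableau for the formula:
1. ¬(◇((¬q ∨ ¬r) ∨ ¬s) → □◇((¬q ∨ ¬r) ∨ ¬s)) ∧ ¬◇(¬q ∧ s), u
2. ¬(◇((¬q ∨ ¬r) ∨ ¬s) → □◇((¬q ∨ ¬r) ∨ ¬s)), u   [∧-rule on 1]
3. ¬◇(¬q ∧ s), u   [∧-rule on 1]
4. ◇((¬q ∨ ¬r) ∨ ¬s), u   [¬→-rule on 2]
5. ¬□◇((¬q ∨ ¬r) ∨ ¬s), u   [¬→-rule on 2]
6. ¬(¬q ∧ s), u   [¬◇-rule on 3 via uRu]
7. ¬s, u   [¬∧-rule on 6 (branches; this branch)]
8. (¬q ∨ ¬r) ∨ ¬s, v   [◇-rule on 4: fresh world v, uRv]
9. ¬(¬q ∧ s), v   [¬◇-rule on 3 via uRv]
10. ¬s, v   [∨-rule on 8 (branches; this branch)]
11. ¬◇((¬q ∨ ¬r) ∨ ¬s), w   [¬□-rule on 5: fresh world w, uRw]
12. ¬(¬q ∧ s), w   [¬◇-rule on 3 via uRw]
13. ¬((¬q ∨ ¬r) ∨ ¬s), w   [¬◇-rule on 11 via wRw]
14. ¬(¬q ∨ ¬r), w   [¬∨-rule on 13]
15. s, w   [¬∨-rule on 13]
16. q, w   [¬∨-rule on 14]
17. r, w   [¬∨-rule on 14]
Accessibility: uRu, uRv, uRw, vRv, wRw
Complete open branch: satisfiable in S4, hence also in K, T (this S4-model is also a K-model and a T-model).
S5-tableau for the formula:
1. ¬(◇((¬q ∨ ¬r) ∨ ¬s) → □◇((¬q ∨ ¬r) ∨ ¬s)) ∧ ¬◇(¬q ∧ s), u
2. ¬(◇((¬q ∨ ¬r) ∨ ¬s) → □◇((¬q ∨ ¬r) ∨ ¬s)), u   [∧-rule on 1]
3. ¬◇(¬q ∧ s), u   [∧-rule on 1]
4. ◇((¬q ∨ ¬r) ∨ ¬s), u   [¬→-rule on 2]
5. ¬□◇((¬q ∨ ¬r) ∨ ¬s), u   [¬→-rule on 2]
6. ¬(¬q ∧ s), u   [¬◇-rule on 3 via uRu]
7. q, u   [¬∧-rule on 6 (branches; this branch)]
8. (¬q ∨ ¬r) ∨ ¬s, v   [◇-rule on 4: fresh world v, uRv]
9. ¬(¬q ∧ s), v   [¬◇-rule on 3 via uRv]
10. ¬q ∨ ¬r, v   [∨-rule on 8 (branches; this branch)]
11. q, v   [¬∧-rule on 9 (branches; this branch)]
12. ¬r, v   [∨-rule on 10 (branches; this branch)]
13. ¬◇((¬q ∨ ¬r) ∨ ¬s), w   [¬□-rule on 5: fresh world w, uRw]
14. ¬(¬q ∧ s), w   [¬◇-rule on 3 via uRw]
15. ¬((¬q ∨ ¬r) ∨ ¬s), u   [¬◇-rule on 13 via wRu]
16. ¬(¬q ∨ ¬r), u   [¬∨-rule on 15]
17. s, u   [¬∨-rule on 15]
18. r, u   [¬∨-rule on 16]
19. ¬((¬q ∨ ¬r) ∨ ¬s), v   [¬◇-rule on 13 via wRv]
20. ¬(¬q ∨ ¬r), v   [¬∨-rule on 19]
21. s, v   [¬∨-rule on 19]
22. r, v   [¬∨-rule on 20]
Accessibility: uRu, uRv, uRw, vRu, vRv, vRw, wRu, wRv, wRw
Branch closes: r and ¬r both at v.
Every branch closes (one shown): unsatisfiable in S5.

K, T, S4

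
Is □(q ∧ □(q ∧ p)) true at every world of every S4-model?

Invalid (countermodel exists)

Tableau for the negation ¬□(q ∧ □(q ∧ p)):
1. ¬□(q ∧ □(q ∧ p)), w0
2. ¬(q ∧ □(q ∧ p)), w1
3. ¬□(q ∧ p), w1
4. ¬(q ∧ p), w2
5. ¬p, w2
Accessibility: w0Rw0, w0Rw1, w0Rw2, w1Rw1, w1Rw2, w2Rw2
The negation has an open branch (countermodel exists).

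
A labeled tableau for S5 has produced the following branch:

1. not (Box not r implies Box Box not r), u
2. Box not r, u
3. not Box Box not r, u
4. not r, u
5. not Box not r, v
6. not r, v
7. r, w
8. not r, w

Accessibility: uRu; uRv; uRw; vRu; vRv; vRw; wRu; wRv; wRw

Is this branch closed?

Yes, closed

Both r and not r appear at w.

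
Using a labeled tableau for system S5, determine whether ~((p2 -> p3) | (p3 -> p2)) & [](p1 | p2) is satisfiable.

1. ~((p2 -> p3) | (p3 -> p2)) & [](p1 | p2), 0
2. ~((p2 -> p3) | (p3 -> p2)), 0
3. [](p1 | p2), 0
4. ~(p2 -> p3), 0
5. ~(p3 -> p2), 0
6. p2, 0
7. ~p3, 0
8. p3, 0
9. ~p2, 0
Accessibility: 0R0
Branch closes: p3 and ~p3 both at 0.
Every branch closes; the branch above is one of them.

Unsatisfiable (every branch closes)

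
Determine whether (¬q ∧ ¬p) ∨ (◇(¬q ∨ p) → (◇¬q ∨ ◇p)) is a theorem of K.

Tableau for the negation ¬((¬q ∧ ¬p) ∨ (◇(¬q ∨ p) → (◇¬q ∨ ◇p))):
1. ¬((¬q ∧ ¬p) ∨ (◇(¬q ∨ p) → (◇¬q ∨ ◇p))), w0
2. ¬(¬q ∧ ¬p), w0
3. ¬(◇(¬q ∨ p) → (◇¬q ∨ ◇p)), w0
4. ◇(¬q ∨ p), w0
5. ¬(◇¬q ∨ ◇p), w0
6. ¬◇¬q, w0
7. ¬◇p, w0
8. p, w0
9. ¬q ∨ p, w1
10. q, w1
11. ¬p, w1
12. p, w1
Accessibility: w0Rw1
Branch closes: p and ¬p both at w1.
Every branch of the negation's tableau closes; the branch above is one of them.

Yes, valid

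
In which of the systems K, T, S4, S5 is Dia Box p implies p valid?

S5-tableau for the negation not (Dia Box p implies p):
1. not (Dia Box p implies p), 0
2. Dia Box p, 0
3. not p, 0
4. Box p, 1
5. p, 0
Accessibility: 0R0, 0R1, 1R0, 1R1
Branch closes: p and not p both at 0.
Every branch closes (one shown): valid in S5.
S4-tableau for the negation not (Dia Box p implies p):
1. not (Dia Box p implies p), 0
2. Dia Box p, 0
3. not p, 0
4. Box p, 1
5. p, 1
Accessibility: 0R0, 0R1, 1R1
Complete open branch: countermodel on an S4-frame, so not valid in S4, nor in K, T (the same frame is also a K-frame and a T-frame).

S5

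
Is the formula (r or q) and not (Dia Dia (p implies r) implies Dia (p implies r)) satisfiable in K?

Satisfiable

1. (r or q) and not (Dia Dia (p implies r) implies Dia (p implies r)), u
2. r or q, u
3. not (Dia Dia (p implies r) implies Dia (p implies r)), u
4. Dia Dia (p implies r), u
5. not Dia (p implies r), u
6. q, u
7. Dia (p implies r), v
8. not (p implies r), v
9. p, v
10. not r, v
11. p implies r, w
12. r, w
Accessibility: uRv, vRw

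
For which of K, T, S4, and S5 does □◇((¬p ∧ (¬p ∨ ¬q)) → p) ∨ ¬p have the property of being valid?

S5

S5-tableau for the negation ¬(□◇((¬p ∧ (¬p ∨ ¬q)) → p) ∨ ¬p):
1. ¬(□◇((¬p ∧ (¬p ∨ ¬q)) → p) ∨ ¬p), w0
2. ¬□◇((¬p ∧ (¬p ∨ ¬q)) → p), w0   [¬∨-rule on 1]
3. p, w0   [¬∨-rule on 1]
4. ¬◇((¬p ∧ (¬p ∨ ¬q)) → p), w1   [¬□-rule on 2: fresh world w1, w0Rw1]
5. ¬((¬p ∧ (¬p ∨ ¬q)) → p), w0   [¬◇-rule on 4 via w1Rw0]
6. ¬p ∧ (¬p ∨ ¬q), w0   [¬→-rule on 5]
7. ¬p, w0   [¬→-rule on 5]
Accessibility: w0Rw0, w0Rw1, w1Rw0, w1Rw1
Branch closes: p and ¬p both at w0.
Every branch closes (one shown): valid in S5.
S4-tableau for the negation ¬(□◇((¬p ∧ (¬p ∨ ¬q)) → p) ∨ ¬p):
1. ¬(□◇((¬p ∧ (¬p ∨ ¬q)) → p) ∨ ¬p), w0
2. ¬□◇((¬p ∧ (¬p ∨ ¬q)) → p), w0   [¬∨-rule on 1]
3. p, w0   [¬∨-rule on 1]
4. ¬◇((¬p ∧ (¬p ∨ ¬q)) → p), w1   [¬□-rule on 2: fresh world w1, w0Rw1]
5. ¬((¬p ∧ (¬p ∨ ¬q)) → p), w1   [¬◇-rule on 4 via w1Rw1]
6. ¬p ∧ (¬p ∨ ¬q), w1   [¬→-rule on 5]
7. ¬p, w1   [¬→-rule on 5]
8. ¬p ∨ ¬q, w1   [∧-rule on 6]
9. ¬q, w1   [∨-rule on 8 (branches; this branch)]
Accessibility: w0Rw0, w0Rw1, w1Rw1
Complete open branch: countermodel on an S4-frame, so not valid in S4, nor in K, T (the same frame is also a K-frame and a T-frame).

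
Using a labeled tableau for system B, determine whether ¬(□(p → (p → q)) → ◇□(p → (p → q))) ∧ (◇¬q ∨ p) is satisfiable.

Unsatisfiable (every branch closes)

1. ¬(□(p → (p → q)) → ◇□(p → (p → q))) ∧ (◇¬q ∨ p), w0
2. ¬(□(p → (p → q)) → ◇□(p → (p → q))), w0   [∧-rule on 1]
3. ◇¬q ∨ p, w0   [∧-rule on 1]
4. □(p → (p → q)), w0   [¬→-rule on 2]
5. ¬◇□(p → (p → q)), w0   [¬→-rule on 2]
6. p → (p → q), w0   [□-rule on 4 via w0Rw0]
7. ¬□(p → (p → q)), w0   [¬◇-rule on 5 via w0Rw0]
8. p, w0   [∨-rule on 3 (branches; this branch)]
9. p → q, w0   [→-rule on 6 (branches; this branch)]
10. q, w0   [→-rule on 9 (branches; this branch)]
11. ¬(p → (p → q)), w1   [¬□-rule on 7: fresh world w1, w0Rw1]
12. p, w1   [¬→-rule on 11]
13. ¬(p → q), w1   [¬→-rule on 11]
14. ¬q, w1   [¬→-rule on 13]
15. p → (p → q), w1   [□-rule on 4 via w0Rw1]
16. ¬□(p → (p → q)), w1   [¬◇-rule on 5 via w0Rw1]
17. p → q, w1   [→-rule on 15 (branches; this branch)]
18. q, w1   [→-rule on 17 (branches; this branch)]
Accessibility: w0Rw0, w0Rw1, w1Rw0, w1Rw1
Branch closes: q and ¬q both at w1.
(One branch shown.) All branches close.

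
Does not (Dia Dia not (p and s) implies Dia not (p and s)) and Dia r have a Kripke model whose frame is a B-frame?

1. not (Dia Dia not (p and s) implies Dia not (p and s)) and Dia r, w0
2. not (Dia Dia not (p and s) implies Dia not (p and s)), w0
3. Dia r, w0
4. Dia Dia not (p and s), w0
5. not Dia not (p and s), w0
6. p and s, w0
7. p, w0
8. s, w0
9. r, w1
10. p and s, w1
11. p, w1
12. s, w1
13. Dia not (p and s), w2
14. p and s, w2
15. p, w2
16. s, w2
17. not (p and s), w3
18. not s, w3
Accessibility: w0Rw0, w0Rw1, w0Rw2, w1Rw0, w1Rw1, w2Rw0, w2Rw2, w2Rw3, w3Rw2, w3Rw3

Satisfiable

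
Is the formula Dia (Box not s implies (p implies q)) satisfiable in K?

1. Dia (Box not s implies (p implies q)), 0
2. Box not s implies (p implies q), 1
3. p implies q, 1
4. q, 1
Accessibility: 0R1

Satisfiable (open branch found)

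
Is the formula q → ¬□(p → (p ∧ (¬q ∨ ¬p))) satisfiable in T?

Satisfiable (open branch found)

1. q → ¬□(p → (p ∧ (¬q ∨ ¬p))), 0
2. ¬□(p → (p ∧ (¬q ∨ ¬p))), 0
3. ¬(p → (p ∧ (¬q ∨ ¬p))), 1
4. p, 1
5. ¬(p ∧ (¬q ∨ ¬p)), 1
6. ¬(¬q ∨ ¬p), 1
7. q, 1
Accessibility: 0R0, 0R1, 1R1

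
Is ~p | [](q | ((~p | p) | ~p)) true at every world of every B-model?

Yes, valid

Tableau for the negation ~(~p | [](q | ((~p | p) | ~p))):
1. ~(~p | [](q | ((~p | p) | ~p))), w0
2. p, w0   [~|-rule on 1]
3. ~[](q | ((~p | p) | ~p)), w0   [~|-rule on 1]
4. ~(q | ((~p | p) | ~p)), w1   [~[]-rule on 3: fresh world w1, w0Rw1]
5. ~q, w1   [~|-rule on 4]
6. ~((~p | p) | ~p), w1   [~|-rule on 4]
7. ~(~p | p), w1   [~|-rule on 6]
8. p, w1   [~|-rule on 6]
9. ~p, w1   [~|-rule on 7]
Accessibility: w0Rw0, w0Rw1, w1Rw0, w1Rw1
Branch closes: p and ~p both at w1.
Every branch of the negation's tableau closes; the branch above is one of them.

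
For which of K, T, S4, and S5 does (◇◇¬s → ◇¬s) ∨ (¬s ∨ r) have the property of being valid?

T-tableau for the negation ¬((◇◇¬s → ◇¬s) ∨ (¬s ∨ r)):
1. ¬((◇◇¬s → ◇¬s) ∨ (¬s ∨ r)), w0
2. ¬(◇◇¬s → ◇¬s), w0
3. ¬(¬s ∨ r), w0
4. ◇◇¬s, w0
5. ¬◇¬s, w0
6. s, w0
7. ¬r, w0
8. ◇¬s, w1
9. s, w1
10. ¬s, w2
Accessibility: w0Rw0, w0Rw1, w1Rw1, w1Rw2, w2Rw2
Complete open branch: countermodel on a T-frame, so not valid in T, nor in K (the same frame is also a K-frame).
S4-tableau for the negation ¬((◇◇¬s → ◇¬s) ∨ (¬s ∨ r)):
1. ¬((◇◇¬s → ◇¬s) ∨ (¬s ∨ r)), w0
2. ¬(◇◇¬s → ◇¬s), w0
3. ¬(¬s ∨ r), w0
4. ◇◇¬s, w0
5. ¬◇¬s, w0
6. s, w0
7. ¬r, w0
8. ◇¬s, w1
9. s, w1
10. ¬s, w2
11. s, w2
Accessibility: w0Rw0, w0Rw1, w0Rw2, w1Rw1, w1Rw2, w2Rw2
Branch closes: s and ¬s both at w2.
Every branch closes (one shown): valid in S4, hence also in S5 (every theorem of S4 is a theorem of S5).

S4, S5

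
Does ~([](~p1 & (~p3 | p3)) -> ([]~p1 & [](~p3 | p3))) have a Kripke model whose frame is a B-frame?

1. ~([](~p1 & (~p3 | p3)) -> ([]~p1 & [](~p3 | p3))), w0
2. [](~p1 & (~p3 | p3)), w0   [~->-rule on 1]
3. ~([]~p1 & [](~p3 | p3)), w0   [~->-rule on 1]
4. ~p1 & (~p3 | p3), w0   [[]-rule on 2 via w0Rw0]
5. ~p1, w0   [&-rule on 4]
6. ~p3 | p3, w0   [&-rule on 4]
7. ~[]~p1, w0   [~&-rule on 3 (branches; this branch)]
8. p3, w0   [|-rule on 6 (branches; this branch)]
9. p1, w1   [~[]-rule on 7: fresh world w1, w0Rw1]
10. ~p1 & (~p3 | p3), w1   [[]-rule on 2 via w0Rw1]
11. ~p1, w1   [&-rule on 10]
12. ~p3 | p3, w1   [&-rule on 10]
Accessibility: w0Rw0, w0Rw1, w1Rw0, w1Rw1
Branch closes: p1 and ~p1 both at w1.
(One branch shown.) All branches close.

Unsatisfiable (every branch closes)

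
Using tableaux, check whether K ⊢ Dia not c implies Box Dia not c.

No, not valid

Tableau for the negation not (Dia not c implies Box Dia not c):
1. not (Dia not c implies Box Dia not c), u
2. Dia not c, u   [neg-implies-rule on 1]
3. not Box Dia not c, u   [neg-implies-rule on 1]
4. not c, v   [Dia-rule on 2: fresh world v, uRv]
5. not Dia not c, w   [neg-Box-rule on 3: fresh world w, uRw]
Accessibility: uRv, uRw
The negation has an open branch (countermodel exists).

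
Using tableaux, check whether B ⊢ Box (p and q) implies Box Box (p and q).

No, not valid

Tableau for the negation not (Box (p and q) implies Box Box (p and q)):
1. not (Box (p and q) implies Box Box (p and q)), 0
2. Box (p and q), 0   [neg-implies-rule on 1]
3. not Box Box (p and q), 0   [neg-implies-rule on 1]
4. p and q, 0   [Box-rule on 2 via 0R0]
5. p, 0   [and-rule on 4]
6. q, 0   [and-rule on 4]
7. not Box (p and q), 1   [neg-Box-rule on 3: fresh world 1, 0R1]
8. p and q, 1   [Box-rule on 2 via 0R1]
9. p, 1   [and-rule on 8]
10. q, 1   [and-rule on 8]
11. not (p and q), 2   [neg-Box-rule on 7: fresh world 2, 1R2]
12. not q, 2   [neg-and-rule on 11 (branches; this branch)]
Accessibility: 0R0, 0R1, 1R0, 1R1, 1R2, 2R1, 2R2
The negation has an open branch (countermodel exists).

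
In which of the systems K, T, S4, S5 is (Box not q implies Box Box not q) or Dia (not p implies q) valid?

T-tableau for the negation not ((Box not q implies Box Box not q) or Dia (not p implies q)):
1. not ((Box not q implies Box Box not q) or Dia (not p implies q)), u
2. not (Box not q implies Box Box not q), u
3. not Dia (not p implies q), u
4. Box not q, u
5. not Box Box not q, u
6. not (not p implies q), u
7. not p, u
8. not q, u
9. not Box not q, v
10. not (not p implies q), v
11. not p, v
12. not q, v
13. q, w
Accessibility: uRu, uRv, vRv, vRw, wRw
Complete open branch: countermodel on a T-frame, so not valid in T, nor in K (the same frame is also a K-frame).
S4-tableau for the negation not ((Box not q implies Box Box not q) or Dia (not p implies q)):
1. not ((Box not q implies Box Box not q) or Dia (not p implies q)), u
2. not (Box not q implies Box Box not q), u
3. not Dia (not p implies q), u
4. Box not q, u
5. not Box Box not q, u
6. not (not p implies q), u
7. not p, u
8. not q, u
9. not Box not q, v
10. not (not p implies q), v
11. not p, v
12. not q, v
13. q, w
14. not (not p implies q), w
15. not p, w
16. not q, w
Accessibility: uRu, uRv, uRw, vRv, vRw, wRw
Branch closes: q and not q both at w.
Every branch closes (one shown): valid in S4, hence also in S5 (every theorem of S4 is a theorem of S5).

S4, S5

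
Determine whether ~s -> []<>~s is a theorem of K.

Tableau for the negation ~(~s -> []<>~s):
1. ~(~s -> []<>~s), 0
2. ~s, 0
3. ~[]<>~s, 0
4. ~<>~s, 1
Accessibility: 0R1
The negation has an open branch (countermodel exists).

Invalid (countermodel exists)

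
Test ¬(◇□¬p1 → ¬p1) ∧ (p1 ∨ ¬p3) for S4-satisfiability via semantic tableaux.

1. ¬(◇□¬p1 → ¬p1) ∧ (p1 ∨ ¬p3), u
2. ¬(◇□¬p1 → ¬p1), u
3. p1 ∨ ¬p3, u
4. ◇□¬p1, u
5. p1, u
6. ¬p3, u
7. □¬p1, v
8. ¬p1, v
Accessibility: uRu, uRv, vRv

Yes, satisfiable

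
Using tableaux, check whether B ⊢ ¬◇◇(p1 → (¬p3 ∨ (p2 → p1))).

Not valid

Tableau for the negation ◇◇(p1 → (¬p3 ∨ (p2 → p1))):
1. ◇◇(p1 → (¬p3 ∨ (p2 → p1))), u
2. ◇(p1 → (¬p3 ∨ (p2 → p1))), v   [◇-rule on 1: fresh world v, uRv]
3. p1 → (¬p3 ∨ (p2 → p1)), w   [◇-rule on 2: fresh world w, vRw]
4. ¬p3 ∨ (p2 → p1), w   [→-rule on 3 (branches; this branch)]
5. p2 → p1, w   [∨-rule on 4 (branches; this branch)]
6. p1, w   [→-rule on 5 (branches; this branch)]
Accessibility: uRu, uRv, vRu, vRv, vRw, wRv, wRw
The negation has an open branch (countermodel exists).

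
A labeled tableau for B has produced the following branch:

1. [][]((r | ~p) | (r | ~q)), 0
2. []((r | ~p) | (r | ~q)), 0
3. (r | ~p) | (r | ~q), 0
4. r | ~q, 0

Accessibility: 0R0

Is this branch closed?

There is no literal clash: for every atom and world, at most one sign appears.

Not closed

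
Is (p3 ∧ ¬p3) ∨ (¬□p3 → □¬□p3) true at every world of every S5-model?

Tableau for the negation ¬((p3 ∧ ¬p3) ∨ (¬□p3 → □¬□p3)):
1. ¬((p3 ∧ ¬p3) ∨ (¬□p3 → □¬□p3)), w0
2. ¬(p3 ∧ ¬p3), w0
3. ¬(¬□p3 → □¬□p3), w0
4. ¬□p3, w0
5. ¬□¬□p3, w0
6. p3, w0
7. ¬p3, w1
8. □p3, w2
9. p3, w1
Accessibility: w0Rw0, w0Rw1, w0Rw2, w1Rw0, w1Rw1, w1Rw2, w2Rw0, w2Rw1, w2Rw2
Branch closes: p3 and ¬p3 both at w1.
Every branch of the negation's tableau closes; the branch above is one of them.

Yes, valid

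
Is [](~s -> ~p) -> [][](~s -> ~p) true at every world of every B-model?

Invalid (countermodel exists)

Tableau for the negation ~([](~s -> ~p) -> [][](~s -> ~p)):
1. ~([](~s -> ~p) -> [][](~s -> ~p)), w0
2. [](~s -> ~p), w0
3. ~[][](~s -> ~p), w0
4. ~s -> ~p, w0
5. ~p, w0
6. ~[](~s -> ~p), w1
7. ~s -> ~p, w1
8. ~p, w1
9. ~(~s -> ~p), w2
10. ~s, w2
11. p, w2
Accessibility: w0Rw0, w0Rw1, w1Rw0, w1Rw1, w1Rw2, w2Rw1, w2Rw2
The negation has an open branch (countermodel exists).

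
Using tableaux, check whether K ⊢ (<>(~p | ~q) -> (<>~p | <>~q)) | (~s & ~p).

Valid in K

Tableau for the negation ~((<>(~p | ~q) -> (<>~p | <>~q)) | (~s & ~p)):
1. ~((<>(~p | ~q) -> (<>~p | <>~q)) | (~s & ~p)), 0
2. ~(<>(~p | ~q) -> (<>~p | <>~q)), 0
3. ~(~s & ~p), 0
4. <>(~p | ~q), 0
5. ~(<>~p | <>~q), 0
6. ~<>~p, 0
7. ~<>~q, 0
8. p, 0
9. ~p | ~q, 1
10. p, 1
11. q, 1
12. ~q, 1
Accessibility: 0R1
Branch closes: q and ~q both at 1.
All branches of the negation close; one closing branch shown above.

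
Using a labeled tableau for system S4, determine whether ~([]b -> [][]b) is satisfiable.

1. ~([]b -> [][]b), 0
2. []b, 0
3. ~[][]b, 0
4. b, 0
5. ~[]b, 1
6. b, 1
7. ~b, 2
8. b, 2
Accessibility: 0R0, 0R1, 0R2, 1R1, 1R2, 2R2
Branch closes: b and ~b both at 2.
(One branch shown.) All branches close.

No, unsatisfiable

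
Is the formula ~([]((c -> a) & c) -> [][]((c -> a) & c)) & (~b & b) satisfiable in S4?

1. ~([]((c -> a) & c) -> [][]((c -> a) & c)) & (~b & b), w0
2. ~([]((c -> a) & c) -> [][]((c -> a) & c)), w0
3. ~b & b, w0
4. []((c -> a) & c), w0
5. ~[][]((c -> a) & c), w0
6. ~b, w0
7. b, w0
Accessibility: w0Rw0
Branch closes: b and ~b both at w0.
Every branch closes; the branch above is one of them.

No, unsatisfiable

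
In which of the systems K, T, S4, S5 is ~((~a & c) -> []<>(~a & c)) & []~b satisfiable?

K, T, S4

S5-tableau for the formula:
1. ~((~a & c) -> []<>(~a & c)) & []~b, 0
2. ~((~a & c) -> []<>(~a & c)), 0
3. []~b, 0
4. ~a & c, 0
5. ~[]<>(~a & c), 0
6. ~a, 0
7. c, 0
8. ~b, 0
9. ~<>(~a & c), 1
10. ~b, 1
11. ~(~a & c), 0
12. ~(~a & c), 1
13. ~c, 0
Accessibility: 0R0, 0R1, 1R0, 1R1
Branch closes: c and ~c both at 0.
Every branch closes (one shown): unsatisfiable in S5.
S4-tableau for the formula:
1. ~((~a & c) -> []<>(~a & c)) & []~b, 0
2. ~((~a & c) -> []<>(~a & c)), 0
3. []~b, 0
4. ~a & c, 0
5. ~[]<>(~a & c), 0
6. ~a, 0
7. c, 0
8. ~b, 0
9. ~<>(~a & c), 1
10. ~b, 1
11. ~(~a & c), 1
12. ~c, 1
Accessibility: 0R0, 0R1, 1R1
Complete open branch: satisfiable in S4, hence also in K, T (this S4-model is also a K-model and a T-model).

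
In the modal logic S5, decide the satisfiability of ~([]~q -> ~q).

1. ~([]~q -> ~q), w0
2. []~q, w0
3. q, w0
4. ~q, w0
Accessibility: w0Rw0
Branch closes: q and ~q both at w0.
(One branch shown.) All branches close.

Unsatisfiable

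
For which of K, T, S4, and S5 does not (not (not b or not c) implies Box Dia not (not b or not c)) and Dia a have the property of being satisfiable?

K, T, S4

S5-tableau for the formula:
1. not (not (not b or not c) implies Box Dia not (not b or not c)) and Dia a, 0
2. not (not (not b or not c) implies Box Dia not (not b or not c)), 0
3. Dia a, 0
4. not (not b or not c), 0
5. not Box Dia not (not b or not c), 0
6. b, 0
7. c, 0
8. a, 1
9. not Dia not (not b or not c), 2
10. not b or not c, 0
11. not b or not c, 1
12. not b or not c, 2
13. not c, 0
Accessibility: 0R0, 0R1, 0R2, 1R0, 1R1, 1R2, 2R0, 2R1, 2R2
Branch closes: c and not c both at 0.
Every branch closes (one shown): unsatisfiable in S5.
S4-tableau for the formula:
1. not (not (not b or not c) implies Box Dia not (not b or not c)) and Dia a, 0
2. not (not (not b or not c) implies Box Dia not (not b or not c)), 0
3. Dia a, 0
4. not (not b or not c), 0
5. not Box Dia not (not b or not c), 0
6. b, 0
7. c, 0
8. a, 1
9. not Dia not (not b or not c), 2
10. not b or not c, 2
11. not c, 2
Accessibility: 0R0, 0R1, 0R2, 1R1, 2R2
Complete open branch: satisfiable in S4, hence also in K, T (this S4-model is also a K-model and a T-model).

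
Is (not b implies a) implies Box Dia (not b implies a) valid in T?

No, not valid

Tableau for the negation not ((not b implies a) implies Box Dia (not b implies a)):
1. not ((not b implies a) implies Box Dia (not b implies a)), w0
2. not b implies a, w0   [neg-implies-rule on 1]
3. not Box Dia (not b implies a), w0   [neg-implies-rule on 1]
4. a, w0   [implies-rule on 2 (branches; this branch)]
5. not Dia (not b implies a), w1   [neg-Box-rule on 3: fresh world w1, w0Rw1]
6. not (not b implies a), w1   [neg-Dia-rule on 5 via w1Rw1]
7. not b, w1   [neg-implies-rule on 6]
8. not a, w1   [neg-implies-rule on 6]
Accessibility: w0Rw0, w0Rw1, w1Rw1
The negation has an open branch (countermodel exists).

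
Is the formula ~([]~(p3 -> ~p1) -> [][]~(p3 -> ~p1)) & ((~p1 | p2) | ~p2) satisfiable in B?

Yes, satisfiable

1. ~([]~(p3 -> ~p1) -> [][]~(p3 -> ~p1)) & ((~p1 | p2) | ~p2), w0
2. ~([]~(p3 -> ~p1) -> [][]~(p3 -> ~p1)), w0
3. (~p1 | p2) | ~p2, w0
4. []~(p3 -> ~p1), w0
5. ~[][]~(p3 -> ~p1), w0
6. ~(p3 -> ~p1), w0
7. p3, w0
8. p1, w0
9. ~p2, w0
10. ~[]~(p3 -> ~p1), w1
11. ~(p3 -> ~p1), w1
12. p3, w1
13. p1, w1
14. p3 -> ~p1, w2
15. ~p1, w2
Accessibility: w0Rw0, w0Rw1, w1Rw0, w1Rw1, w1Rw2, w2Rw1, w2Rw2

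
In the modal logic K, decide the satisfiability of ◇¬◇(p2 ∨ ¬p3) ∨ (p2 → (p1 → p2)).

Yes, satisfiable

1. ◇¬◇(p2 ∨ ¬p3) ∨ (p2 → (p1 → p2)), 0
2. p2 → (p1 → p2), 0
3. p1 → p2, 0
4. p2, 0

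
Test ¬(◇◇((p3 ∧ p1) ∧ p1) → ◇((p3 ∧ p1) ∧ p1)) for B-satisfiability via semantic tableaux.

1. ¬(◇◇((p3 ∧ p1) ∧ p1) → ◇((p3 ∧ p1) ∧ p1)), u
2. ◇◇((p3 ∧ p1) ∧ p1), u   [¬→-rule on 1]
3. ¬◇((p3 ∧ p1) ∧ p1), u   [¬→-rule on 1]
4. ¬((p3 ∧ p1) ∧ p1), u   [¬◇-rule on 3 via uRu]
5. ¬p1, u   [¬∧-rule on 4 (branches; this branch)]
6. ◇((p3 ∧ p1) ∧ p1), v   [◇-rule on 2: fresh world v, uRv]
7. ¬((p3 ∧ p1) ∧ p1), v   [¬◇-rule on 3 via uRv]
8. ¬p1, v   [¬∧-rule on 7 (branches; this branch)]
9. (p3 ∧ p1) ∧ p1, w   [◇-rule on 6: fresh world w, vRw]
10. p3 ∧ p1, w   [∧-rule on 9]
11. p1, w   [∧-rule on 9]
12. p3, w   [∧-rule on 10]
Accessibility: uRu, uRv, vRu, vRv, vRw, wRv, wRw

Yes, satisfiable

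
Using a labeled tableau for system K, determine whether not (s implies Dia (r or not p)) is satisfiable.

Yes, satisfiable

1. not (s implies Dia (r or not p)), 0
2. s, 0
3. not Dia (r or not p), 0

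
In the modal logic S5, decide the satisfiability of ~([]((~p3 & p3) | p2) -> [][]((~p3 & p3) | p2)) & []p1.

Unsatisfiable (every branch closes)

1. ~([]((~p3 & p3) | p2) -> [][]((~p3 & p3) | p2)) & []p1, 0
2. ~([]((~p3 & p3) | p2) -> [][]((~p3 & p3) | p2)), 0
3. []p1, 0
4. []((~p3 & p3) | p2), 0
5. ~[][]((~p3 & p3) | p2), 0
6. p1, 0
7. (~p3 & p3) | p2, 0
8. p2, 0
9. ~[]((~p3 & p3) | p2), 1
10. p1, 1
11. (~p3 & p3) | p2, 1
12. p2, 1
13. ~((~p3 & p3) | p2), 2
14. ~(~p3 & p3), 2
15. ~p2, 2
16. p1, 2
17. (~p3 & p3) | p2, 2
18. ~p3, 2
19. ~p3 & p3, 2
20. p3, 2
Accessibility: 0R0, 0R1, 0R2, 1R0, 1R1, 1R2, 2R0, 2R1, 2R2
Branch closes: p3 and ~p3 both at 2.
Every branch closes; the branch above is one of them.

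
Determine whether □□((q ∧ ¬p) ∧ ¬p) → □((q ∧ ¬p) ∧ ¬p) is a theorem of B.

Valid in B

Tableau for the negation ¬(□□((q ∧ ¬p) ∧ ¬p) → □((q ∧ ¬p) ∧ ¬p)):
1. ¬(□□((q ∧ ¬p) ∧ ¬p) → □((q ∧ ¬p) ∧ ¬p)), 0
2. □□((q ∧ ¬p) ∧ ¬p), 0   [¬→-rule on 1]
3. ¬□((q ∧ ¬p) ∧ ¬p), 0   [¬→-rule on 1]
4. □((q ∧ ¬p) ∧ ¬p), 0   [□-rule on 2 via 0R0]
5. (q ∧ ¬p) ∧ ¬p, 0   [□-rule on 4 via 0R0]
6. q ∧ ¬p, 0   [∧-rule on 5]
7. ¬p, 0   [∧-rule on 5]
8. q, 0   [∧-rule on 6]
9. ¬((q ∧ ¬p) ∧ ¬p), 1   [¬□-rule on 3: fresh world 1, 0R1]
10. □((q ∧ ¬p) ∧ ¬p), 1   [□-rule on 2 via 0R1]
11. (q ∧ ¬p) ∧ ¬p, 1   [□-rule on 4 via 0R1]
12. q ∧ ¬p, 1   [∧-rule on 11]
13. ¬p, 1   [∧-rule on 11]
14. q, 1   [∧-rule on 12]
15. ¬(q ∧ ¬p), 1   [¬∧-rule on 9 (branches; this branch)]
16. p, 1   [¬∧-rule on 15 (branches; this branch)]
Accessibility: 0R0, 0R1, 1R0, 1R1
Branch closes: p and ¬p both at 1.
Every branch of the negation's tableau closes; the branch above is one of them.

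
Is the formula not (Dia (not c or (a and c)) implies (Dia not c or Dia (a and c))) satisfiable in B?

1. not (Dia (not c or (a and c)) implies (Dia not c or Dia (a and c))), u
2. Dia (not c or (a and c)), u
3. not (Dia not c or Dia (a and c)), u
4. not Dia not c, u
5. not Dia (a and c), u
6. c, u
7. not (a and c), u
8. not a, u
9. not c or (a and c), v
10. c, v
11. not (a and c), v
12. a and c, v
13. a, v
14. not c, v
Accessibility: uRu, uRv, vRu, vRv
Branch closes: c and not c both at v.
(One branch shown.) All branches close.

No, unsatisfiable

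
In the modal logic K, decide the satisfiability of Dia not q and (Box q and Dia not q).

1. Dia not q and (Box q and Dia not q), w0
2. Dia not q, w0
3. Box q and Dia not q, w0
4. Box q, w0
5. not q, w1
6. q, w1
Accessibility: w0Rw1
Branch closes: q and not q both at w1.
(One branch shown.) All branches close.

No, unsatisfiable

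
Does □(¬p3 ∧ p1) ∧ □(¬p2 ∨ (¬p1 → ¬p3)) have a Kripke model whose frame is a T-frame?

1. □(¬p3 ∧ p1) ∧ □(¬p2 ∨ (¬p1 → ¬p3)), u
2. □(¬p3 ∧ p1), u   [∧-rule on 1]
3. □(¬p2 ∨ (¬p1 → ¬p3)), u   [∧-rule on 1]
4. ¬p3 ∧ p1, u   [□-rule on 2 via uRu]
5. ¬p3, u   [∧-rule on 4]
6. p1, u   [∧-rule on 4]
7. ¬p2 ∨ (¬p1 → ¬p3), u   [□-rule on 3 via uRu]
8. ¬p1 → ¬p3, u   [∨-rule on 7 (branches; this branch)]
Accessibility: uRu

Satisfiable (open branch found)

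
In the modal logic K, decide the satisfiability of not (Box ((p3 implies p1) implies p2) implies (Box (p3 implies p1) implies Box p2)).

1. not (Box ((p3 implies p1) implies p2) implies (Box (p3 implies p1) implies Box p2)), 0
2. Box ((p3 implies p1) implies p2), 0   [neg-implies-rule on 1]
3. not (Box (p3 implies p1) implies Box p2), 0   [neg-implies-rule on 1]
4. Box (p3 implies p1), 0   [neg-implies-rule on 3]
5. not Box p2, 0   [neg-implies-rule on 3]
6. not p2, 1   [neg-Box-rule on 5: fresh world 1, 0R1]
7. (p3 implies p1) implies p2, 1   [Box-rule on 2 via 0R1]
8. p3 implies p1, 1   [Box-rule on 4 via 0R1]
9. not (p3 implies p1), 1   [implies-rule on 7 (branches; this branch)]
10. p3, 1   [neg-implies-rule on 9]
11. not p1, 1   [neg-implies-rule on 9]
12. p1, 1   [implies-rule on 8 (branches; this branch)]
Accessibility: 0R1
Branch closes: p1 and not p1 both at 1.
Every branch closes; the branch above is one of them.

Unsatisfiable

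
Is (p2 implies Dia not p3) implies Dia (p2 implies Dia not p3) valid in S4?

Valid

Tableau for the negation not ((p2 implies Dia not p3) implies Dia (p2 implies Dia not p3)):
1. not ((p2 implies Dia not p3) implies Dia (p2 implies Dia not p3)), u
2. p2 implies Dia not p3, u
3. not Dia (p2 implies Dia not p3), u
4. not (p2 implies Dia not p3), u
5. p2, u
6. not Dia not p3, u
7. p3, u
8. Dia not p3, u
9. not p3, v
10. not (p2 implies Dia not p3), v
11. p2, v
12. not Dia not p3, v
13. p3, v
Accessibility: uRu, uRv, vRv
Branch closes: p3 and not p3 both at v.
Every branch of the negation's tableau closes; the branch above is one of them.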